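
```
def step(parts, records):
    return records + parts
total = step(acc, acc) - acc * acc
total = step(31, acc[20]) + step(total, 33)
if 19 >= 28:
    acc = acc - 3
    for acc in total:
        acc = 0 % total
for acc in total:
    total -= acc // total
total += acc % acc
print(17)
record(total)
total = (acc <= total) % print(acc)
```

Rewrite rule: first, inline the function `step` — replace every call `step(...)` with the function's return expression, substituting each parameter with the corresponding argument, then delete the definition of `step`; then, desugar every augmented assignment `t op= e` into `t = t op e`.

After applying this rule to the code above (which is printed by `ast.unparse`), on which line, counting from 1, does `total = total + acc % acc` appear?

Transformed code:
total = acc + acc - acc * acc
total = acc[20] + 31 + (33 + total)
if 19 >= 28:
    acc = acc - 3
    for acc in total:
        acc = 0 % total
for acc in total:
    total = total - acc // total
total = total + acc % acc
print(17)
record(total)
total = (acc <= total) % print(acc)

9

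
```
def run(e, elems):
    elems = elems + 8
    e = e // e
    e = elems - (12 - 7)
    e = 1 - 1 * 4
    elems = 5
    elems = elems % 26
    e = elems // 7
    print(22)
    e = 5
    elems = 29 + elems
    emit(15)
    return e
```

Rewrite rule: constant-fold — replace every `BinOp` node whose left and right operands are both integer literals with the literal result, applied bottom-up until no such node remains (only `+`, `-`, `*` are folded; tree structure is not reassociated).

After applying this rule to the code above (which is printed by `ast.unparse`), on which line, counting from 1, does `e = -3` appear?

5

Transformed code:
def run(e, elems):
    elems = elems + 8
    e = e // e
    e = elems - 5
    e = -3
    elems = 5
    elems = elems % 26
    e = elems // 7
    print(22)
    e = 5
    elems = 29 + elems
    emit(15)
    return e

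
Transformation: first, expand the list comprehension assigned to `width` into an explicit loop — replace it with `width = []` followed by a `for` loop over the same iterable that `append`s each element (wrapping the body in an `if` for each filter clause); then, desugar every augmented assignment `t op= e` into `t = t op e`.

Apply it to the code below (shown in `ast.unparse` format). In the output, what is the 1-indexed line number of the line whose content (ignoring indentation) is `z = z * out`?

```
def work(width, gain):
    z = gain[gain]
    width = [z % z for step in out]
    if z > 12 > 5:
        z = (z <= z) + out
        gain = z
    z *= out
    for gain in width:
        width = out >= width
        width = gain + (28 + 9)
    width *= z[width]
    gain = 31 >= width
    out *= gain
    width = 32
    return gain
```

9

Transformed code:
def work(width, gain):
    z = gain[gain]
    width = []
    for step in out:
        width.append(z % z)
    if z > 12 > 5:
        z = (z <= z) + out
        gain = z
    z = z * out
    for gain in width:
        width = out >= width
        width = gain + (28 + 9)
    width = width * z[width]
    gain = 31 >= width
    out = out * gain
    width = 32
    return gain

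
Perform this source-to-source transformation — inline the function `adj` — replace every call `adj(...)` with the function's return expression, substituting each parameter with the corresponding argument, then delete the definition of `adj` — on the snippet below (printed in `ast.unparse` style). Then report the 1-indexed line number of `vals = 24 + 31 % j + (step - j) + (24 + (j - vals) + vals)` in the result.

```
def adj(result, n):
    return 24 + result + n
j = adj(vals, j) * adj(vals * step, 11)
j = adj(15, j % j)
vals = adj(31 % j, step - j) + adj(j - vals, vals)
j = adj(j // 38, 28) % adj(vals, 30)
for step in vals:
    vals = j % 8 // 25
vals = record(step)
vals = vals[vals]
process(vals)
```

Transformed code:
j = (24 + vals + j) * (24 + vals * step + 11)
j = 24 + 15 + j % j
vals = 24 + 31 % j + (step - j) + (24 + (j - vals) + vals)
j = (24 + j // 38 + 28) % (24 + vals + 30)
for step in vals:
    vals = j % 8 // 25
vals = record(step)
vals = vals[vals]
process(vals)

3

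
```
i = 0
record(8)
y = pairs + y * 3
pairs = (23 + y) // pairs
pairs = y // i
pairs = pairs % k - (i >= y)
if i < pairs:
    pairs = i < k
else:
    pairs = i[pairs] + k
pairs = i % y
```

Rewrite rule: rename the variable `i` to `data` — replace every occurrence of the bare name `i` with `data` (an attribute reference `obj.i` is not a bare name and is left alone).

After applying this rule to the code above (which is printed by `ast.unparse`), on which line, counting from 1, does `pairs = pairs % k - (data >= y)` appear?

6

Transformed code:
data = 0
record(8)
y = pairs + y * 3
pairs = (23 + y) // pairs
pairs = y // data
pairs = pairs % k - (data >= y)
if data < pairs:
    pairs = data < k
else:
    pairs = data[pairs] + k
pairs = data % y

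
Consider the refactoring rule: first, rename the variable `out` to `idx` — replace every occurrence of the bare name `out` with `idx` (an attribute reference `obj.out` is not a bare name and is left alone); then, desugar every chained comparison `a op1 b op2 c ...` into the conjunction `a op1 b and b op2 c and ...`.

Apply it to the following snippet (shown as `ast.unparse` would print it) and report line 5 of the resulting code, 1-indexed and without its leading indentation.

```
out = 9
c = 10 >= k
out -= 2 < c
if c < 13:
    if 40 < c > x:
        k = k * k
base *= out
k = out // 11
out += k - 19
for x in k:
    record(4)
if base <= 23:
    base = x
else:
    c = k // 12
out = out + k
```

if 40 < c and c > x:

Transformed code:
idx = 9
c = 10 >= k
idx -= 2 < c
if c < 13:
    if 40 < c and c > x:
        k = k * k
base *= idx
k = idx // 11
idx += k - 19
for x in k:
    record(4)
if base <= 23:
    base = x
else:
    c = k // 12
idx = idx + k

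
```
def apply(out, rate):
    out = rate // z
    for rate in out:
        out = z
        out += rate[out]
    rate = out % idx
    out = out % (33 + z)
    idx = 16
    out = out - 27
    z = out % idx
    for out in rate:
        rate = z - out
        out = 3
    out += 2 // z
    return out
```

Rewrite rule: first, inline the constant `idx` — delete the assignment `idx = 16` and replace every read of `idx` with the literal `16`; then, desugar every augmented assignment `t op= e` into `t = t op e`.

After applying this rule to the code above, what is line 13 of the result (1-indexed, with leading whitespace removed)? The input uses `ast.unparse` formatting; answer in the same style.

out = out + 2 // z

Transformed code:
def apply(out, rate):
    out = rate // z
    for rate in out:
        out = z
        out = out + rate[out]
    rate = out % 16
    out = out % (33 + z)
    out = out - 27
    z = out % 16
    for out in rate:
        rate = z - out
        out = 3
    out = out + 2 // z
    return out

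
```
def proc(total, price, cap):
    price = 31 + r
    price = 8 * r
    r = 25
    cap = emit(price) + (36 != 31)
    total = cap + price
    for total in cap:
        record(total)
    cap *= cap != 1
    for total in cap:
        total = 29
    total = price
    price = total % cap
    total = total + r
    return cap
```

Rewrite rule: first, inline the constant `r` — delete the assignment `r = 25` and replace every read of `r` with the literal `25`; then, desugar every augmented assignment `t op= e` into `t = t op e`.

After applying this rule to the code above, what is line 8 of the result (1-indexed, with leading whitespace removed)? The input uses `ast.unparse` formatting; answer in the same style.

Transformed code:
def proc(total, price, cap):
    price = 31 + 25
    price = 8 * 25
    cap = emit(price) + (36 != 31)
    total = cap + price
    for total in cap:
        record(total)
    cap = cap * (cap != 1)
    for total in cap:
        total = 29
    total = price
    price = total % cap
    total = total + 25
    return cap

cap = cap * (cap != 1)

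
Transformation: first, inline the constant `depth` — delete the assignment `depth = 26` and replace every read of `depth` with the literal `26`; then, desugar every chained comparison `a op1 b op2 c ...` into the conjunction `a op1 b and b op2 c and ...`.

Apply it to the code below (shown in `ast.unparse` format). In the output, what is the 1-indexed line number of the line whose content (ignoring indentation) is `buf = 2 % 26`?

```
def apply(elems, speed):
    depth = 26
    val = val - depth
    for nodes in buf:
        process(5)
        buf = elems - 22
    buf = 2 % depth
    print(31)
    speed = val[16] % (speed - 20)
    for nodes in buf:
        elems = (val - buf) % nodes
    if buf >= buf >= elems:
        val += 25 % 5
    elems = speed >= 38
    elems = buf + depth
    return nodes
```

Transformed code:
def apply(elems, speed):
    val = val - 26
    for nodes in buf:
        process(5)
        buf = elems - 22
    buf = 2 % 26
    print(31)
    speed = val[16] % (speed - 20)
    for nodes in buf:
        elems = (val - buf) % nodes
    if buf >= buf and buf >= elems:
        val += 25 % 5
    elems = speed >= 38
    elems = buf + 26
    return nodes

6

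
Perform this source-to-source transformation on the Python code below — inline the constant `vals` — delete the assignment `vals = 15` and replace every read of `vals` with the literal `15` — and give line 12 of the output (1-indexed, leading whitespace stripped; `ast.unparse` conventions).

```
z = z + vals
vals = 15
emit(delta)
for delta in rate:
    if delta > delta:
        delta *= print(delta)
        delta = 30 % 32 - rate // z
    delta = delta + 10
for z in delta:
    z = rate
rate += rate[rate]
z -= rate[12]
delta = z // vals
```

delta = z // 15

Transformed code:
z = z + 15
emit(delta)
for delta in rate:
    if delta > delta:
        delta *= print(delta)
        delta = 30 % 32 - rate // z
    delta = delta + 10
for z in delta:
    z = rate
rate += rate[rate]
z -= rate[12]
delta = z // 15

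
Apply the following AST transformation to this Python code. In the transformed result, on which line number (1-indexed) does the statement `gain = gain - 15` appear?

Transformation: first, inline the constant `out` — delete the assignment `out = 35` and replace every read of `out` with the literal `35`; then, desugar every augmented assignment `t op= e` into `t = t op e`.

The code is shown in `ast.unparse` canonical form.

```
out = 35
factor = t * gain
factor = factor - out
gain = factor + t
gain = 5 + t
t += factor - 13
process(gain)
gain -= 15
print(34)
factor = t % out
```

Transformed code:
factor = t * gain
factor = factor - 35
gain = factor + t
gain = 5 + t
t = t + (factor - 13)
process(gain)
gain = gain - 15
print(34)
factor = t % 35

7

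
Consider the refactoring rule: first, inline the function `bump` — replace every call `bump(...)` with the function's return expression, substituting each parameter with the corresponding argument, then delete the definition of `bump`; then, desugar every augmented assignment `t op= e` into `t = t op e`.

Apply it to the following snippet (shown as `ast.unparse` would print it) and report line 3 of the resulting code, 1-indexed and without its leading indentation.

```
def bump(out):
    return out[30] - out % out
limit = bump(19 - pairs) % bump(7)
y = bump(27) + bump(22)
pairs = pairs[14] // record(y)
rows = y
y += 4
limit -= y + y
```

pairs = pairs[14] // record(y)

Transformed code:
limit = ((19 - pairs)[30] - (19 - pairs) % (19 - pairs)) % (7[30] - 7 % 7)
y = 27[30] - 27 % 27 + (22[30] - 22 % 22)
pairs = pairs[14] // record(y)
rows = y
y = y + 4
limit = limit - (y + y)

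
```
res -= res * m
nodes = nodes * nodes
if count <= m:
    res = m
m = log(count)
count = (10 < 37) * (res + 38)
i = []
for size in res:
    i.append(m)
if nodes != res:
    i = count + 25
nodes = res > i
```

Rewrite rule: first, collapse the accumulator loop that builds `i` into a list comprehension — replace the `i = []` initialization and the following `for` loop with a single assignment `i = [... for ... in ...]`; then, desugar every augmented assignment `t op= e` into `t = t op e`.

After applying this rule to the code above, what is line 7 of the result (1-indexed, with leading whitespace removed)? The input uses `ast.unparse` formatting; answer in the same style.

Transformed code:
res = res - res * m
nodes = nodes * nodes
if count <= m:
    res = m
m = log(count)
count = (10 < 37) * (res + 38)
i = [m for size in res]
if nodes != res:
    i = count + 25
nodes = res > i

i = [m for size in res]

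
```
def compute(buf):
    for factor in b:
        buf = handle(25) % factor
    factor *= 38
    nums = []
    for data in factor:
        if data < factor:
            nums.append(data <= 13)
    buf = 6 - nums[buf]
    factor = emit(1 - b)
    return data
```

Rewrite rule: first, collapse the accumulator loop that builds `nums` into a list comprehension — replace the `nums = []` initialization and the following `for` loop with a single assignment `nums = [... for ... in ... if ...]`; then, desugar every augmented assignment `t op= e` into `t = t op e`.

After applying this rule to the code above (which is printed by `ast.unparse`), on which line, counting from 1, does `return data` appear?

8

Transformed code:
def compute(buf):
    for factor in b:
        buf = handle(25) % factor
    factor = factor * 38
    nums = [data <= 13 for data in factor if data < factor]
    buf = 6 - nums[buf]
    factor = emit(1 - b)
    return data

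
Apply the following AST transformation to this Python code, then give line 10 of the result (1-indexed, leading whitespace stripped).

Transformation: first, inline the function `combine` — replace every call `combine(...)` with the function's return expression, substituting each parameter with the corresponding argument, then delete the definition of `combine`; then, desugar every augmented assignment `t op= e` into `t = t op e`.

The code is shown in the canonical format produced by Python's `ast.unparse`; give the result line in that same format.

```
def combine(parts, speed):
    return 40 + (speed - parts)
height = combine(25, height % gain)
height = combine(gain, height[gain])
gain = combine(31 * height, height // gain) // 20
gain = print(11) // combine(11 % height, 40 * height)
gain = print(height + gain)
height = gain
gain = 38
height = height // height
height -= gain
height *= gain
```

Transformed code:
height = 40 + (height % gain - 25)
height = 40 + (height[gain] - gain)
gain = (40 + (height // gain - 31 * height)) // 20
gain = print(11) // (40 + (40 * height - 11 % height))
gain = print(height + gain)
height = gain
gain = 38
height = height // height
height = height - gain
height = height * gain

height = height * gain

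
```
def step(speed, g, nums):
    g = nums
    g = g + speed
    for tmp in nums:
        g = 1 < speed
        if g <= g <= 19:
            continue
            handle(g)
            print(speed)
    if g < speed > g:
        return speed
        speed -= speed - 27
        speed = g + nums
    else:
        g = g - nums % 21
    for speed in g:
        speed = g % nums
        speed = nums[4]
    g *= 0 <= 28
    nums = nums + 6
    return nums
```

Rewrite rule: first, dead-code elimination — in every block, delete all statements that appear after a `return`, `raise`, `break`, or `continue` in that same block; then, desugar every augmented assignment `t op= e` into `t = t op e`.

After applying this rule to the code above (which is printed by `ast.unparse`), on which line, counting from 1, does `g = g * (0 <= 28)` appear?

15

Transformed code:
def step(speed, g, nums):
    g = nums
    g = g + speed
    for tmp in nums:
        g = 1 < speed
        if g <= g <= 19:
            continue
    if g < speed > g:
        return speed
    else:
        g = g - nums % 21
    for speed in g:
        speed = g % nums
        speed = nums[4]
    g = g * (0 <= 28)
    nums = nums + 6
    return nums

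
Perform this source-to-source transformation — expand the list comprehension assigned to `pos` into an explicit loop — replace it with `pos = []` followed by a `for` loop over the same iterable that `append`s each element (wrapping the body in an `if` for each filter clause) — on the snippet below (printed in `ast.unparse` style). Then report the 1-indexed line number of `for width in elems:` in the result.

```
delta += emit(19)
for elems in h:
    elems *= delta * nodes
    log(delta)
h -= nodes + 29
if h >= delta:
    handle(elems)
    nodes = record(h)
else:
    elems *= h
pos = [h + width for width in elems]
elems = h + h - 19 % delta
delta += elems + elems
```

Transformed code:
delta += emit(19)
for elems in h:
    elems *= delta * nodes
    log(delta)
h -= nodes + 29
if h >= delta:
    handle(elems)
    nodes = record(h)
else:
    elems *= h
pos = []
for width in elems:
    pos.append(h + width)
elems = h + h - 19 % delta
delta += elems + elems

12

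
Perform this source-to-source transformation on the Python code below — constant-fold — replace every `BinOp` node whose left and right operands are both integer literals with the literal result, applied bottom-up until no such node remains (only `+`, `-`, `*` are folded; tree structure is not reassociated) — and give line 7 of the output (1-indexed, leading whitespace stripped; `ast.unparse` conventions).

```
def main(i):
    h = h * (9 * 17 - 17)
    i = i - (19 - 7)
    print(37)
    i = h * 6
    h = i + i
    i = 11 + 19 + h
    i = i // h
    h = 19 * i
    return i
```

i = 30 + h

Transformed code:
def main(i):
    h = h * 136
    i = i - 12
    print(37)
    i = h * 6
    h = i + i
    i = 30 + h
    i = i // h
    h = 19 * i
    return i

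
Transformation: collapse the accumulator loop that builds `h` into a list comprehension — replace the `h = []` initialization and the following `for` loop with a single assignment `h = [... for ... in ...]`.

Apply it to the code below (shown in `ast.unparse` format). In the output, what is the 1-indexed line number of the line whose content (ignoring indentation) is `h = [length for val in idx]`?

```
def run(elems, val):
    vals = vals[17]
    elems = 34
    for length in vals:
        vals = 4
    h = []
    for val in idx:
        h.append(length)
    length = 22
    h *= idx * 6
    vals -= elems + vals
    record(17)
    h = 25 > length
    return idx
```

Transformed code:
def run(elems, val):
    vals = vals[17]
    elems = 34
    for length in vals:
        vals = 4
    h = [length for val in idx]
    length = 22
    h *= idx * 6
    vals -= elems + vals
    record(17)
    h = 25 > length
    return idx

6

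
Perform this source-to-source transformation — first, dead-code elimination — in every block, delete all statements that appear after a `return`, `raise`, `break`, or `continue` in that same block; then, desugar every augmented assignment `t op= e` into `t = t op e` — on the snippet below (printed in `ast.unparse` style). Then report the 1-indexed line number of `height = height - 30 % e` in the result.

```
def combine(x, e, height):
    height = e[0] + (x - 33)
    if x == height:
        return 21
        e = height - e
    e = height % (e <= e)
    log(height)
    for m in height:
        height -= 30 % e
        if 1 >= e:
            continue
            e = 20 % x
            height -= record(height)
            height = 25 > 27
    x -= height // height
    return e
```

8

Transformed code:
def combine(x, e, height):
    height = e[0] + (x - 33)
    if x == height:
        return 21
    e = height % (e <= e)
    log(height)
    for m in height:
        height = height - 30 % e
        if 1 >= e:
            continue
    x = x - height // height
    return e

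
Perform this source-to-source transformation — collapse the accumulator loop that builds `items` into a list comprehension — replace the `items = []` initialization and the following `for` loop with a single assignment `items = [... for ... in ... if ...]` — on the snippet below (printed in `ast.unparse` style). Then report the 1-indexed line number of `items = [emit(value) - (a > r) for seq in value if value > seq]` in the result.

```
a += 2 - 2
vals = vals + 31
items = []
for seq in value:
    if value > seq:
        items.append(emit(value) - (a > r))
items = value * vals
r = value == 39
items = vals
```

Transformed code:
a += 2 - 2
vals = vals + 31
items = [emit(value) - (a > r) for seq in value if value > seq]
items = value * vals
r = value == 39
items = vals

3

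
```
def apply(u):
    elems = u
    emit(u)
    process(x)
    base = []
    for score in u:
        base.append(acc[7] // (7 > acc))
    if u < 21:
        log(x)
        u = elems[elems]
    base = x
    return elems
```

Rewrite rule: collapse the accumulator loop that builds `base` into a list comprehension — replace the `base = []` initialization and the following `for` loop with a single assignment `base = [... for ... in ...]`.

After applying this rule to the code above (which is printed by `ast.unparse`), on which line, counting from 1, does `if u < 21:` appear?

6

Transformed code:
def apply(u):
    elems = u
    emit(u)
    process(x)
    base = [acc[7] // (7 > acc) for score in u]
    if u < 21:
        log(x)
        u = elems[elems]
    base = x
    return elems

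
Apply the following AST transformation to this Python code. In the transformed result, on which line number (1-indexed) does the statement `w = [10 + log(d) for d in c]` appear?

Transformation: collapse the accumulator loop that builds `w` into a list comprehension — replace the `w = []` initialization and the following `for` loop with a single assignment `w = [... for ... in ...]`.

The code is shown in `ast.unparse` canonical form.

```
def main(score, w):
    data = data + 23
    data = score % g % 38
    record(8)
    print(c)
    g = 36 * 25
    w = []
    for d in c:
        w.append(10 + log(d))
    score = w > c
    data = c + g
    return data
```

7

Transformed code:
def main(score, w):
    data = data + 23
    data = score % g % 38
    record(8)
    print(c)
    g = 36 * 25
    w = [10 + log(d) for d in c]
    score = w > c
    data = c + g
    return data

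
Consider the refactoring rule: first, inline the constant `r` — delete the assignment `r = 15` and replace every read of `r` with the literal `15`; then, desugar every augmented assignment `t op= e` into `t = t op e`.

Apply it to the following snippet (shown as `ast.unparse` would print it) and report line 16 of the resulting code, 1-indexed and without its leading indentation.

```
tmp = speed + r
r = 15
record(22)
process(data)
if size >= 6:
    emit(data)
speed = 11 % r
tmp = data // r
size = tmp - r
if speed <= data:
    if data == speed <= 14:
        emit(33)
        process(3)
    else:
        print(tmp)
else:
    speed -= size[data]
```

speed = speed - size[data]

Transformed code:
tmp = speed + 15
record(22)
process(data)
if size >= 6:
    emit(data)
speed = 11 % 15
tmp = data // 15
size = tmp - 15
if speed <= data:
    if data == speed <= 14:
        emit(33)
        process(3)
    else:
        print(tmp)
else:
    speed = speed - size[data]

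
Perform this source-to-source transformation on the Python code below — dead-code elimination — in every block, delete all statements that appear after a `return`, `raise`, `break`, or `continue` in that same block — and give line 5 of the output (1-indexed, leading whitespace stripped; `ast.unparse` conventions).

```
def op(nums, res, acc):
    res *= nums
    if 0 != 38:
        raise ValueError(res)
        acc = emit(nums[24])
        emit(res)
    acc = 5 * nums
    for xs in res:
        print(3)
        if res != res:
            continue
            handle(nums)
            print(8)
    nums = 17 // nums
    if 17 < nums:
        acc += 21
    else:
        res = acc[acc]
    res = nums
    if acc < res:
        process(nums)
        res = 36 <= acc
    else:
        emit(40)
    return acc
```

Transformed code:
def op(nums, res, acc):
    res *= nums
    if 0 != 38:
        raise ValueError(res)
    acc = 5 * nums
    for xs in res:
        print(3)
        if res != res:
            continue
    nums = 17 // nums
    if 17 < nums:
        acc += 21
    else:
        res = acc[acc]
    res = nums
    if acc < res:
        process(nums)
        res = 36 <= acc
    else:
        emit(40)
    return acc

acc = 5 * nums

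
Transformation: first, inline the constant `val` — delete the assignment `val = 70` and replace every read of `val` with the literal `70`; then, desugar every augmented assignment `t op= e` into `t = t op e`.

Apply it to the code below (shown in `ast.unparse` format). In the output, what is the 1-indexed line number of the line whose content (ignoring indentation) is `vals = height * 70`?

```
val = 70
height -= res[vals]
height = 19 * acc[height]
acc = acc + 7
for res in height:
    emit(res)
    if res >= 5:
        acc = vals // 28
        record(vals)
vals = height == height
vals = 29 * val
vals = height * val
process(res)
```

Transformed code:
height = height - res[vals]
height = 19 * acc[height]
acc = acc + 7
for res in height:
    emit(res)
    if res >= 5:
        acc = vals // 28
        record(vals)
vals = height == height
vals = 29 * 70
vals = height * 70
process(res)

11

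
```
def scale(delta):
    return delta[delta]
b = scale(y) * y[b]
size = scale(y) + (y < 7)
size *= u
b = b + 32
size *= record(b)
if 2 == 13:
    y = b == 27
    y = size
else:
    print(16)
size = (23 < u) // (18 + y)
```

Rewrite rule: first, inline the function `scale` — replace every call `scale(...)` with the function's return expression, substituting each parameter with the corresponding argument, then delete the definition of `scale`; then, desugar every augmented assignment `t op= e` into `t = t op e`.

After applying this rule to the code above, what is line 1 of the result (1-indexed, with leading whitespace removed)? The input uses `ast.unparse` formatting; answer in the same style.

b = y[y] * y[b]

Transformed code:
b = y[y] * y[b]
size = y[y] + (y < 7)
size = size * u
b = b + 32
size = size * record(b)
if 2 == 13:
    y = b == 27
    y = size
else:
    print(16)
size = (23 < u) // (18 + y)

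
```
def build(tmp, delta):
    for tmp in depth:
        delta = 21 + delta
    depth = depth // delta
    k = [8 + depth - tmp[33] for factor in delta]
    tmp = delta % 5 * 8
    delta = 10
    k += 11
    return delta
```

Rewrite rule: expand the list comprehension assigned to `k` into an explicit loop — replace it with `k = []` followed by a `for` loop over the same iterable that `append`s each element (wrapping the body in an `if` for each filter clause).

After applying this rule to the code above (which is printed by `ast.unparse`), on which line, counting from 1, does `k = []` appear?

5

Transformed code:
def build(tmp, delta):
    for tmp in depth:
        delta = 21 + delta
    depth = depth // delta
    k = []
    for factor in delta:
        k.append(8 + depth - tmp[33])
    tmp = delta % 5 * 8
    delta = 10
    k += 11
    return delta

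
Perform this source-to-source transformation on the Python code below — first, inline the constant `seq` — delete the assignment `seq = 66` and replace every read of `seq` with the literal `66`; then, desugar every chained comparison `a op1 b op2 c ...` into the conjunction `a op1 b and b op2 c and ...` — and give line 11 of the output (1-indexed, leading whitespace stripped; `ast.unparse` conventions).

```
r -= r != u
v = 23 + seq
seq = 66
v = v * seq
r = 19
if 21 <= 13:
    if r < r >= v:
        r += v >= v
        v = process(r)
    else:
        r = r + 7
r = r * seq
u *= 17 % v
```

Transformed code:
r -= r != u
v = 23 + 66
v = v * 66
r = 19
if 21 <= 13:
    if r < r and r >= v:
        r += v >= v
        v = process(r)
    else:
        r = r + 7
r = r * 66
u *= 17 % v

r = r * 66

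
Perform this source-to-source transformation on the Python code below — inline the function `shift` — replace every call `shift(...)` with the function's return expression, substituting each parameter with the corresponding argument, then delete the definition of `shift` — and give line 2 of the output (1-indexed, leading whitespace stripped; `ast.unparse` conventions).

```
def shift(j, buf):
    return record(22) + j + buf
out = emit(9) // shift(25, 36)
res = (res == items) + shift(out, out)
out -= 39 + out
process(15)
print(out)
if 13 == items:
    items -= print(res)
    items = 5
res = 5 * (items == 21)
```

res = (res == items) + (record(22) + out + out)

Transformed code:
out = emit(9) // (record(22) + 25 + 36)
res = (res == items) + (record(22) + out + out)
out -= 39 + out
process(15)
print(out)
if 13 == items:
    items -= print(res)
    items = 5
res = 5 * (items == 21)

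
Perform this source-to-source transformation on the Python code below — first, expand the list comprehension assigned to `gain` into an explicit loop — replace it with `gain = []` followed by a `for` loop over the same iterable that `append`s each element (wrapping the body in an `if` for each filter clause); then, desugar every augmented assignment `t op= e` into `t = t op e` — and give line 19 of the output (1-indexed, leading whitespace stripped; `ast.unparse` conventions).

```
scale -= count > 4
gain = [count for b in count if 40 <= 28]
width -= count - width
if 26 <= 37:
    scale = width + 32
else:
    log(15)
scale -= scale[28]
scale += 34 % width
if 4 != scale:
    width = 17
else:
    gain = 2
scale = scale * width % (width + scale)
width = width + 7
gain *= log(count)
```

gain = gain * log(count)

Transformed code:
scale = scale - (count > 4)
gain = []
for b in count:
    if 40 <= 28:
        gain.append(count)
width = width - (count - width)
if 26 <= 37:
    scale = width + 32
else:
    log(15)
scale = scale - scale[28]
scale = scale + 34 % width
if 4 != scale:
    width = 17
else:
    gain = 2
scale = scale * width % (width + scale)
width = width + 7
gain = gain * log(count)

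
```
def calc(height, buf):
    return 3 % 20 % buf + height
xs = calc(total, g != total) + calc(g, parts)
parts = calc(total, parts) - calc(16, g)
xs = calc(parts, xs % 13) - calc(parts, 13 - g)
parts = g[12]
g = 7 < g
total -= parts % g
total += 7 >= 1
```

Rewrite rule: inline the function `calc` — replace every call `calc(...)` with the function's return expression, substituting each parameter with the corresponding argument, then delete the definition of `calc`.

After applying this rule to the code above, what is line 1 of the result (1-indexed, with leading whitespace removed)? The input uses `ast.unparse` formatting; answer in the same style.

Transformed code:
xs = 3 % 20 % (g != total) + total + (3 % 20 % parts + g)
parts = 3 % 20 % parts + total - (3 % 20 % g + 16)
xs = 3 % 20 % (xs % 13) + parts - (3 % 20 % (13 - g) + parts)
parts = g[12]
g = 7 < g
total -= parts % g
total += 7 >= 1

xs = 3 % 20 % (g != total) + total + (3 % 20 % parts + g)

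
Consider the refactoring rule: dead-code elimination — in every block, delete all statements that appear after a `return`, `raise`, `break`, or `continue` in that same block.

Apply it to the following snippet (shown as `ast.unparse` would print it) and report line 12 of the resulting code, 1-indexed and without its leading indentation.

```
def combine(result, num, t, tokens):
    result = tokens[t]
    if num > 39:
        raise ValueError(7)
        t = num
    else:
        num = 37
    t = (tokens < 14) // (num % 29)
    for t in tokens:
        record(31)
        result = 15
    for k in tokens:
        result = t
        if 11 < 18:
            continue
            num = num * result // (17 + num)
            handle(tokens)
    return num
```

Transformed code:
def combine(result, num, t, tokens):
    result = tokens[t]
    if num > 39:
        raise ValueError(7)
    else:
        num = 37
    t = (tokens < 14) // (num % 29)
    for t in tokens:
        record(31)
        result = 15
    for k in tokens:
        result = t
        if 11 < 18:
            continue
    return num

result = t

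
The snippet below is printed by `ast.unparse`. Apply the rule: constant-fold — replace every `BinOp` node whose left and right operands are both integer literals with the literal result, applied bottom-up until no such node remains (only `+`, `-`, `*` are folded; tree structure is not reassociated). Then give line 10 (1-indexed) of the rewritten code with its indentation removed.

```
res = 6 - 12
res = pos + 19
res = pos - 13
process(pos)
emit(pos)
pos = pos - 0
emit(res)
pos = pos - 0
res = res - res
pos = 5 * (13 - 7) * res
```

pos = 30 * res

Transformed code:
res = -6
res = pos + 19
res = pos - 13
process(pos)
emit(pos)
pos = pos - 0
emit(res)
pos = pos - 0
res = res - res
pos = 30 * res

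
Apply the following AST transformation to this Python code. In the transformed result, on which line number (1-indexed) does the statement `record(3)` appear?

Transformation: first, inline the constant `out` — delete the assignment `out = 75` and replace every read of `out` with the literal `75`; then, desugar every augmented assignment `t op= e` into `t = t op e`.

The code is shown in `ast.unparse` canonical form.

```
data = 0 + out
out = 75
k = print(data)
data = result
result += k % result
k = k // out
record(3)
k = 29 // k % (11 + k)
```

Transformed code:
data = 0 + 75
k = print(data)
data = result
result = result + k % result
k = k // 75
record(3)
k = 29 // k % (11 + k)

6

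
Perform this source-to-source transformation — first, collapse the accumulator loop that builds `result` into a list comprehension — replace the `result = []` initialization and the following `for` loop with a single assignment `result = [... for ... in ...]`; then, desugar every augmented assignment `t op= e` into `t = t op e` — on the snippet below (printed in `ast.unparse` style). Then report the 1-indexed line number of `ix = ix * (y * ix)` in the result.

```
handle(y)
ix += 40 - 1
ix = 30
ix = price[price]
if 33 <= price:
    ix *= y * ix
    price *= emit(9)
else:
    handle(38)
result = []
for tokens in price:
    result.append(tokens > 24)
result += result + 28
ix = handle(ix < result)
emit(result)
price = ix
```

6

Transformed code:
handle(y)
ix = ix + (40 - 1)
ix = 30
ix = price[price]
if 33 <= price:
    ix = ix * (y * ix)
    price = price * emit(9)
else:
    handle(38)
result = [tokens > 24 for tokens in price]
result = result + (result + 28)
ix = handle(ix < result)
emit(result)
price = ix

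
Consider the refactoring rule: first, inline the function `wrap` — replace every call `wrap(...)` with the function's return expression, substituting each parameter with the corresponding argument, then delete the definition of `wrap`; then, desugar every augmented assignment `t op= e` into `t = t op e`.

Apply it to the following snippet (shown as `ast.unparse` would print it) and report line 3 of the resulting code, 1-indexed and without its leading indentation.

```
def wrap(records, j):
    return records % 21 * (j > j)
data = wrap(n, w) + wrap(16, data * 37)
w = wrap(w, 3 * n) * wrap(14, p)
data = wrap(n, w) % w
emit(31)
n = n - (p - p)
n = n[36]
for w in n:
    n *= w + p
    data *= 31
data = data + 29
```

Transformed code:
data = n % 21 * (w > w) + 16 % 21 * (data * 37 > data * 37)
w = w % 21 * (3 * n > 3 * n) * (14 % 21 * (p > p))
data = n % 21 * (w > w) % w
emit(31)
n = n - (p - p)
n = n[36]
for w in n:
    n = n * (w + p)
    data = data * 31
data = data + 29

data = n % 21 * (w > w) % w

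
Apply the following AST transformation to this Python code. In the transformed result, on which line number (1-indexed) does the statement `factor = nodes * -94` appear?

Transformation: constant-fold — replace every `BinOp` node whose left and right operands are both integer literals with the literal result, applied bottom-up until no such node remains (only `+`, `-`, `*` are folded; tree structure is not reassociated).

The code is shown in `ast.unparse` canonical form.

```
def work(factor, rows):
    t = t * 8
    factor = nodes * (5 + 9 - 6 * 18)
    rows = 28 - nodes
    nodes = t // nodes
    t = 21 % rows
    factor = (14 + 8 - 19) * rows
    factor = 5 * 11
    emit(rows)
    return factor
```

3

Transformed code:
def work(factor, rows):
    t = t * 8
    factor = nodes * -94
    rows = 28 - nodes
    nodes = t // nodes
    t = 21 % rows
    factor = 3 * rows
    factor = 55
    emit(rows)
    return factor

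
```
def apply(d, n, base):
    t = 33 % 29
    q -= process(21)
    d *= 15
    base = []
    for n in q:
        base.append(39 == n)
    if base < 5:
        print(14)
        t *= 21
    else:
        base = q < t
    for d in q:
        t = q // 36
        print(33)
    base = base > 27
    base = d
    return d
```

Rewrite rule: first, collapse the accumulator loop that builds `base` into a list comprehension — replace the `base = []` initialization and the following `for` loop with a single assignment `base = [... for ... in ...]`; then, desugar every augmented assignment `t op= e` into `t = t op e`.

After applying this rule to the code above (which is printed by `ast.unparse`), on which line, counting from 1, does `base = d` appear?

Transformed code:
def apply(d, n, base):
    t = 33 % 29
    q = q - process(21)
    d = d * 15
    base = [39 == n for n in q]
    if base < 5:
        print(14)
        t = t * 21
    else:
        base = q < t
    for d in q:
        t = q // 36
        print(33)
    base = base > 27
    base = d
    return d

15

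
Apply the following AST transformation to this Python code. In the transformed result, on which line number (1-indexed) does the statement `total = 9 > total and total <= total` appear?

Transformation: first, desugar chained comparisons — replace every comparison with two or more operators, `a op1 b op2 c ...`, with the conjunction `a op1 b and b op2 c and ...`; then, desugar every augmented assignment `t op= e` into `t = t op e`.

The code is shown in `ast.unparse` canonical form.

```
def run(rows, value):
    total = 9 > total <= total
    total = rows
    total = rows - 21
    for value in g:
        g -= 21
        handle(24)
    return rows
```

2

Transformed code:
def run(rows, value):
    total = 9 > total and total <= total
    total = rows
    total = rows - 21
    for value in g:
        g = g - 21
        handle(24)
    return rows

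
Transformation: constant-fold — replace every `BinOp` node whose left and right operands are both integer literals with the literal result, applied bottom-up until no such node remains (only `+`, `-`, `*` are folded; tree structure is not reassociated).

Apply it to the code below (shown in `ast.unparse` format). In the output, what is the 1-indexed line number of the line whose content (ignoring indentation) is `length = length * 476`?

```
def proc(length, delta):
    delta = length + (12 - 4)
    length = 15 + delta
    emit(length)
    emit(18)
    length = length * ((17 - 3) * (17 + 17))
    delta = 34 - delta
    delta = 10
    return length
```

6

Transformed code:
def proc(length, delta):
    delta = length + 8
    length = 15 + delta
    emit(length)
    emit(18)
    length = length * 476
    delta = 34 - delta
    delta = 10
    return length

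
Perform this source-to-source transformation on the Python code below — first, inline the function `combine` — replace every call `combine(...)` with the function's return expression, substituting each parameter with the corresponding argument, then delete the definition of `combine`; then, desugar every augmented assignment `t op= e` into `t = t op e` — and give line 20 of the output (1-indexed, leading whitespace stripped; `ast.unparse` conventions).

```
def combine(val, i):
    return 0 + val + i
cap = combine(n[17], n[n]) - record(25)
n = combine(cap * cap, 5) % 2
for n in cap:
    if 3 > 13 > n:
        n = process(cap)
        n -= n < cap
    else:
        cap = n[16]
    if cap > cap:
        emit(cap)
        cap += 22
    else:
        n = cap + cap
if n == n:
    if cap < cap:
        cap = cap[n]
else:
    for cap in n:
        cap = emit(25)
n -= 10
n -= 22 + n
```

Transformed code:
cap = 0 + n[17] + n[n] - record(25)
n = (0 + cap * cap + 5) % 2
for n in cap:
    if 3 > 13 > n:
        n = process(cap)
        n = n - (n < cap)
    else:
        cap = n[16]
    if cap > cap:
        emit(cap)
        cap = cap + 22
    else:
        n = cap + cap
if n == n:
    if cap < cap:
        cap = cap[n]
else:
    for cap in n:
        cap = emit(25)
n = n - 10
n = n - (22 + n)

n = n - 10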